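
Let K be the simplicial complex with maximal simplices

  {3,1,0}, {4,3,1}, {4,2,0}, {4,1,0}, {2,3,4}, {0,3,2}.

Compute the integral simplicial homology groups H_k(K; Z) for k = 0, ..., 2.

Order the vertices as 0 < 1 < 2 < 3 < 4. Listing each simplex with vertices in this order, K has dimension 2 with simplices:

  0-simplices (5): [0], [1], [2], [3], [4]
  1-simplices (9): [0,1], [0,2], [0,3], [0,4], [1,3], [1,4], [2,3], [2,4], [3,4]
  2-simplices (6): [0,1,3], [0,1,4], [0,2,3], [0,2,4], [1,3,4], [2,3,4]

so the chain groups are C_0 ≅ Z^5, C_1 ≅ Z^9, C_2 ≅ Z^6.

Boundary ∂_1: C_1 → C_0 sends each edge [p,q] (with p < q) to q − p.
The resulting 5×9 matrix has rank 4, and its Smith normal form has invariant factors (1,1,1,1).

The boundary map ∂_2: C_2 → C_1 sends each 2-simplex [p,q,r] to [q,r] − [p,r] + [p,q]. For instance
  ∂[0,2,3] = [2,3] − [0,3] + [0,2],
  ∂[0,2,4] = [2,4] − [0,4] + [0,2].
As a 9×6 matrix over Z this has rank 5, with invariant factors (1,1,1,1,1).

Now H_k = ker ∂_k / im ∂_{k+1}, so:

  H_0: rank C_0 − rank ∂_1 = 5 − 4 = 1, and the invariant factors of ∂_1 are all 1, so H_0 = Z.
  H_1: rank ker ∂_1 − rank ∂_2 = (9 − 4) − 5 = 0, and the invariant factors of ∂_2 are all 1, so H_1 = 0.
  H_2: rank ker ∂_2 − rank ∂_3 = (6 − 5) − 0 = 1, and there is no ∂_3, so H_2 = Z.

H_0 ≅ Z,  H_1 = 0,  H_2 ≅ Z.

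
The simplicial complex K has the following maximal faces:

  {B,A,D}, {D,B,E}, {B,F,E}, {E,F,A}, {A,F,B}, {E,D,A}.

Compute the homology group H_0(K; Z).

H_0 = Z.

Order the vertices as A < B < D < E < F. Listing each simplex with vertices in this order, K has dimension 2 with simplices:

  0-simplices (5): A, B, D, E, F
  1-simplices (9): AB, AD, AE, AF, BD, BE, BF, DE, EF
  2-simplices (6): ABD, ABF, ADE, AEF, BDE, BEF

Hence C_0 ≅ Z^5, C_1 ≅ Z^9, C_2 ≅ Z^6.

Boundary ∂_1: C_1 → C_0 is given by ∂[p,q] = [q] − [p]. For instance
  ∂BF = F − B.
The 5×9 boundary matrix has rank 4 and Smith normal form diag(1,1,1,1).

Boundary ∂_2: C_2 → C_1 maps a triangle to the signed sum of its edges. For instance
  ∂ABF = BF − AF + AB,
  ∂ABD = BD − AD + AB.
The 9×6 boundary matrix has rank 5 and Smith normal form diag(1,1,1,1,1).

Reading off H_k = ker ∂_k / im ∂_{k+1}:

  H_0: rank C_0 − rank ∂_1 = 5 − 4 = 1, and the invariant factors of ∂_1 are all 1, so H_0 ≅ Z.

(K is a triangulation of the 2-sphere S^2.)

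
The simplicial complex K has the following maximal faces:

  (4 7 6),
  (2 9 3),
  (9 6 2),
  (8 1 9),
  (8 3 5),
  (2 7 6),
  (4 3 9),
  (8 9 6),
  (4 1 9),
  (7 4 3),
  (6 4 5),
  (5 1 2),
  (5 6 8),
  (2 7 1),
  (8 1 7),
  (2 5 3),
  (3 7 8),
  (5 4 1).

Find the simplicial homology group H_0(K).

Take the total order 1 < 2 < 3 < 4 < 5 < 6 < 7 < 8 < 9 on the vertex set. Then K (dimension 2) consists of the simplices:

  0-simplices (9): [1], [2], [3], [4], [5], [6], [7], [8], [9]
  1-simplices (27): (27 of them)
  2-simplices (18): [1,2,5], [1,2,7], [1,4,5], [1,4,9], [1,7,8], [1,8,9], [2,3,5], [2,3,9], [2,6,7], [2,6,9], [3,4,7], [3,4,9], [3,5,8], [3,7,8], [4,5,6], [4,6,7], [5,6,8], [6,8,9]

so the chain groups are C_0 ≅ Z^9, C_1 ≅ Z^27, C_2 ≅ Z^18.

∂_1: C_1 → C_0 is given by ∂[p,q] = [q] − [p]. For instance
  ∂[4,6] = [6] − [4].
This gives a 9×27 integer matrix of rank 8; reducing to Smith normal form yields diagonal entries (1,1,1,1,1,1,1,1).

The boundary map ∂_2: C_2 → C_1 acts by ∂[p,q,r] = [q,r] − [p,r] + [p,q]. For instance
  ∂[2,6,7] = [6,7] − [2,7] + [2,6],
  ∂[1,4,9] = [4,9] − [1,9] + [1,4].
As a 27×18 matrix over Z this has rank 17, with invariant factors (1,1,1,1,1,1,1,1,1,1,1,1,1,1,1,1,1).

From H_k ≅ ker(∂_k) / im(∂_{k+1}) we obtain:

  H_0: rank C_0 − rank ∂_1 = 9 − 8 = 1, and the invariant factors of ∂_1 are all 1, so H_0 = Z.

H_0 ≅ Z.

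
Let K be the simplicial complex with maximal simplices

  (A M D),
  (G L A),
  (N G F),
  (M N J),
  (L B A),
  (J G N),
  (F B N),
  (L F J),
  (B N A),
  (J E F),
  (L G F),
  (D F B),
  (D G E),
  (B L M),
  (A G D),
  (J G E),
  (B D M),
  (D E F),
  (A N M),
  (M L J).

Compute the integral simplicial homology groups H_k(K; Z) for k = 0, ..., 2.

Order the vertices as A < B < D < E < F < G < J < L < M < N. Listing each simplex with vertices in this order, K has dimension 2 with simplices:

  0-simplices (10): A, B, D, E, F, G, J, L, M, N
  1-simplices (30): AB, AD, AG, AL, AM, AN, BD, BF, BL, BM, BN, DE, DF, DG, DM, EF, EG, EJ, FG, FJ, FL, FN, GJ, GL, GN, JL, JM, JN, LM, MN
  2-simplices (20): ABL, ABN, ADG, ADM, AGL, AMN, BDF, BDM, BFN, BLM, DEF, DEG, EFJ, EGJ, FGL, FGN, FJL, GJN, JLM, JMN

Hence C_0 ≅ Z^10, C_1 ≅ Z^30, C_2 ≅ Z^20.

∂_1: C_1 → C_0 sends each edge [p,q] (with p < q) to q − p. For instance
  ∂AN = N − A.
The resulting 10×30 matrix has rank 9, and its Smith normal form has invariant factors (1,1,1,1,1,1,1,1,1).

∂_2: C_2 → C_1 sends each 2-simplex [p,q,r] to [q,r] − [p,r] + [p,q]. For instance
  ∂ADM = DM − AM + AD,
  ∂FGN = GN − FN + FG.
This gives a 30×20 integer matrix of rank 20; reducing to Smith normal form yields diagonal entries (1,1,1,1,1,1,1,1,1,1,1,1,1,1,1,1,1,1,1,2).

Computing H_k = (kernel of ∂_k) / (image of ∂_{k+1}):

  H_0: rank C_0 − rank ∂_1 = 10 − 9 = 1, and the invariant factors of ∂_1 are all 1, so H_0 = Z.
  H_1: rank ker ∂_1 − rank ∂_2 = (30 − 9) − 20 = 1, and ∂_2 has invariant factor 2 > 1, so H_1 = Z ⊕ Z/2.
  H_2: rank ker ∂_2 − rank ∂_3 = (20 − 20) − 0 = 0, and there is no ∂_3, so H_2 = 0.

(K is a triangulation of the Klein bottle.)

H_0 = Z,  H_1 = Z ⊕ Z/2,  H_2 = 0.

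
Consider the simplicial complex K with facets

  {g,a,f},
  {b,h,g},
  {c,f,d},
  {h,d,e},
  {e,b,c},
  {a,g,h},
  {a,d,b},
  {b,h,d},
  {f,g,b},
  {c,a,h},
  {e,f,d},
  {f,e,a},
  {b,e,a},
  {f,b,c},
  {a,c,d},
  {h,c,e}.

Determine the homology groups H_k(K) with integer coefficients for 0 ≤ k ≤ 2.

H_0 ≅ Z,  H_1 ≅ Z^2,  H_2 ≅ Z.

K has 8 vertices, 24 edges, 16 triangles.
rank ∂_0 = 0, rank ∂_1 = 7 ⇒ b_0 = 8 − 0 − 7 = 1; all invariant factors of ∂_1 are 1 so no torsion. So H_0 ≅ Z.
rank ∂_1 = 7, rank ∂_2 = 15 ⇒ b_1 = 24 − 7 − 15 = 2; all invariant factors of ∂_2 are 1 so no torsion. So H_1 ≅ Z^2.
rank ∂_2 = 15, rank ∂_3 = 0 ⇒ b_2 = 16 − 15 − 0 = 1. So H_2 ≅ Z.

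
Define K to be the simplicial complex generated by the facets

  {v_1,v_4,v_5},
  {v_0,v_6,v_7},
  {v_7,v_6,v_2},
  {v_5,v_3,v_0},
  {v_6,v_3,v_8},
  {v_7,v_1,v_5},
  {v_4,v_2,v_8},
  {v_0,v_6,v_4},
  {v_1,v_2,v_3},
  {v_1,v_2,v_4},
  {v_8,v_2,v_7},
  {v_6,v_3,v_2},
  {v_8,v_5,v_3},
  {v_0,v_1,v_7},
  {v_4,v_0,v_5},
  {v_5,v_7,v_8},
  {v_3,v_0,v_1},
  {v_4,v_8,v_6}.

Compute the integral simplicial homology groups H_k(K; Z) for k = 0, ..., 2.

Fix the vertex order v_0 < v_1 < v_2 < v_3 < v_4 < v_5 < v_6 < v_7 < v_8 and write every simplex with vertices in increasing order. Then dim K = 2 and the simplices of K are:

  0-simplices (9): [v_0], [v_1], [v_2], [v_3], [v_4], [v_5], [v_6], [v_7], [v_8]
  1-simplices (27): (27 of them)
  2-simplices (18): (18 of them)

Hence C_0 ≅ Z^9, C_1 ≅ Z^27, C_2 ≅ Z^18.

Boundary ∂_1: C_1 → C_0 maps an edge to its endpoints' difference, ∂[p,q] = q − p. For instance
  ∂[v_2,v_7] = [v_7] − [v_2].
The 9×27 boundary matrix has rank 8 and Smith normal form diag(1,1,1,1,1,1,1,1).

The boundary map ∂_2: C_2 → C_1 acts by ∂[p,q,r] = [q,r] − [p,r] + [p,q]. For instance
  ∂[v_1,v_2,v_3] = [v_2,v_3] − [v_1,v_3] + [v_1,v_2],
  ∂[v_3,v_5,v_8] = [v_5,v_8] − [v_3,v_8] + [v_3,v_5].
The 27×18 boundary matrix has rank 18 and Smith normal form diag(1,1,1,1,1,1,1,1,1,1,1,1,1,1,1,1,1,2).

From H_k ≅ ker(∂_k) / im(∂_{k+1}) we obtain:

  H_0: rank C_0 − rank ∂_1 = 9 − 8 = 1, and the invariant factors of ∂_1 are all 1, so H_0 ≅ Z.
  H_1: rank ker ∂_1 − rank ∂_2 = (27 − 8) − 18 = 1, and ∂_2 has invariant factor 2 > 1, so H_1 ≅ Z ⊕ Z/2.
  H_2: rank ker ∂_2 − rank ∂_3 = (18 − 18) − 0 = 0, and there is no ∂_3, so H_2 ≅ 0.

H_0 ≅ Z,  H_1 ≅ Z ⊕ Z/2,  H_2 = 0.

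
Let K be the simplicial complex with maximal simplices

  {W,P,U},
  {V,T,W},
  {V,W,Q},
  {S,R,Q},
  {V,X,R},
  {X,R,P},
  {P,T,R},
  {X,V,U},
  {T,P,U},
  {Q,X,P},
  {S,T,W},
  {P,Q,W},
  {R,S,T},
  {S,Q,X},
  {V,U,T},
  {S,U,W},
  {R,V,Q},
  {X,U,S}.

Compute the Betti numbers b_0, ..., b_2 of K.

b_0 = 1, b_1 = 1, b_2 = 0.

Order the vertices as P < Q < R < S < T < U < V < W < X. Listing each simplex with vertices in this order, K has dimension 2 with simplices:

  0-simplices (9): P, Q, R, S, T, U, V, W, X
  1-simplices (27): PQ, PR, PT, PU, PW, PX, QR, QS, QV, QW, QX, RS, RT, RV, RX, ST, SU, SW, SX, TU, TV, TW, UV, UW, UX, VW, VX
  2-simplices (18): PQW, PQX, PRT, PRX, PTU, PUW, QRS, QRV, QSX, QVW, RST, RVX, STW, SUW, SUX, TUV, TVW, UVX

giving chain groups C_0 ≅ Z^9, C_1 ≅ Z^27, C_2 ≅ Z^18.

Boundary ∂_1: C_1 → C_0 is given by ∂[p,q] = [q] − [p].
The resulting 9×27 matrix has rank 8, and its Smith normal form has invariant factors (1,1,1,1,1,1,1,1).

∂_2: C_2 → C_1 acts by ∂[p,q,r] = [q,r] − [p,r] + [p,q]. For instance
  ∂QSX = SX − QX + QS,
  ∂QRS = RS − QS + QR.
This gives a 27×18 integer matrix of rank 18; reducing to Smith normal form yields diagonal entries (1,1,1,1,1,1,1,1,1,1,1,1,1,1,1,1,1,2).

Computing H_k = (kernel of ∂_k) / (image of ∂_{k+1}):

  H_0: rank C_0 − rank ∂_1 = 9 − 8 = 1, and the invariant factors of ∂_1 are all 1, so H_0 = Z.
  H_1: rank ker ∂_1 − rank ∂_2 = (27 − 8) − 18 = 1, and ∂_2 has invariant factor 2 > 1, so H_1 = Z ⊕ Z/2.
  H_2: rank ker ∂_2 − rank ∂_3 = (18 − 18) − 0 = 0, and there is no ∂_3, so H_2 = 0.

(K is a triangulation of the Klein bottle.)

Hence the Betti numbers are b_0 = 1, b_1 = 1, b_2 = 0.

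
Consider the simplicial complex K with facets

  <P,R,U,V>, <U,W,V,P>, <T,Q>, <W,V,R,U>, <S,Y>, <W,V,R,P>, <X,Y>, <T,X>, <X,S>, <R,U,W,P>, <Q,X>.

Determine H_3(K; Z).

K has 10 vertices, 16 edges, 10 triangles, 5 3-simplices.
rank ∂_3 = 4, rank ∂_4 = 0 ⇒ b_3 = 5 − 4 − 0 = 1. So H_3 = Z.

H_3 ≅ Z.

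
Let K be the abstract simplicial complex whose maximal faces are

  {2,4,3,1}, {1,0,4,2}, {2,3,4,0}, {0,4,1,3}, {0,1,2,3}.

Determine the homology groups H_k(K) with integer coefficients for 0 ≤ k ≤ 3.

We work with the vertex ordering 0 < 1 < 2 < 3 < 4. The simplices of K, each written with vertices in increasing order, are:

  0-simplices (5): [0], [1], [2], [3], [4]
  1-simplices (10): [0,1], [0,2], [0,3], [0,4], [1,2], [1,3], [1,4], [2,3], [2,4], [3,4]
  2-simplices (10): [0,1,2], [0,1,3], [0,1,4], [0,2,3], [0,2,4], [0,3,4], [1,2,3], [1,2,4], [1,3,4], [2,3,4]
  3-simplices (5): [0,1,2,3], [0,1,2,4], [0,1,3,4], [0,2,3,4], [1,2,3,4]

giving chain groups C_0 ≅ Z^5, C_1 ≅ Z^10, C_2 ≅ Z^10, C_3 ≅ Z^5.

∂_1: C_1 → C_0 sends each edge [p,q] (with p < q) to q − p.
As a 5×10 matrix over Z this has rank 4, with invariant factors (1,1,1,1).

Boundary ∂_2: C_2 → C_1 sends each 2-simplex [p,q,r] to [q,r] − [p,r] + [p,q]. For instance
  ∂[0,2,4] = [2,4] − [0,4] + [0,2],
  ∂[0,2,3] = [2,3] − [0,3] + [0,2].
As a 10×10 matrix over Z this has rank 6, with invariant factors (1,1,1,1,1,1).

Boundary ∂_3: C_3 → C_2 sends each 3-simplex σ to the alternating sum Σ_i (−1)^i (σ with its i-th vertex removed). For instance
  ∂[0,1,2,3] = [1,2,3] − [0,2,3] + [0,1,3] − [0,1,2],
  ∂[0,1,3,4] = [1,3,4] − [0,3,4] + [0,1,4] − [0,1,3].
The resulting 10×5 matrix has rank 4, and its Smith normal form has invariant factors (1,1,1,1).

From H_k ≅ ker(∂_k) / im(∂_{k+1}) we obtain:

  H_0: rank C_0 − rank ∂_1 = 5 − 4 = 1, and the invariant factors of ∂_1 are all 1, so H_0 ≅ Z.
  H_1: rank ker ∂_1 − rank ∂_2 = (10 − 4) − 6 = 0, and the invariant factors of ∂_2 are all 1, so H_1 ≅ 0.
  H_2: rank ker ∂_2 − rank ∂_3 = (10 − 6) − 4 = 0, and the invariant factors of ∂_3 are all 1, so H_2 ≅ 0.
  H_3: rank ker ∂_3 − rank ∂_4 = (5 − 4) − 0 = 1, and there is no ∂_4, so H_3 ≅ Z.

H_0 = Z,  H_1 = 0,  H_2 = 0,  H_3 = Z.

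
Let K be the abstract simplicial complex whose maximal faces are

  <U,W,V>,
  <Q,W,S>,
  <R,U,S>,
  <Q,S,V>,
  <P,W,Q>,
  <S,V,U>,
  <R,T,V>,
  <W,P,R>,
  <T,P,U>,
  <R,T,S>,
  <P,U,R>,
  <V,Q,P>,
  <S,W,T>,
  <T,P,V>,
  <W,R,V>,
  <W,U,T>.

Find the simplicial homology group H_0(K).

H_0 ≅ Z.

Order the vertices as P < Q < R < S < T < U < V < W. Listing each simplex with vertices in this order, K has dimension 2 with simplices:

  0-simplices (8): P, Q, R, S, T, U, V, W
  1-simplices (24): PQ, PR, PT, PU, PV, PW, QS, QV, QW, RS, RT, RU, RV, RW, ST, SU, SV, SW, TU, TV, TW, UV, UW, VW
  2-simplices (16): PQV, PQW, PRU, PRW, PTU, PTV, QSV, QSW, RST, RSU, RTV, RVW, STW, SUV, TUW, UVW

Hence C_0 ≅ Z^8, C_1 ≅ Z^24, C_2 ≅ Z^16.

Boundary ∂_1: C_1 → C_0 maps an edge to its endpoints' difference, ∂[p,q] = q − p.
The resulting 8×24 matrix has rank 7, and its Smith normal form has invariant factors (1,1,1,1,1,1,1).

∂_2: C_2 → C_1 sends each 2-simplex [p,q,r] to [q,r] − [p,r] + [p,q]. For instance
  ∂PRW = RW − PW + PR,
  ∂PTV = TV − PV + PT.
This gives a 24×16 integer matrix of rank 15; reducing to Smith normal form yields diagonal entries (1,1,1,1,1,1,1,1,1,1,1,1,1,1,1).

Reading off H_k = ker ∂_k / im ∂_{k+1}:

  H_0: rank C_0 − rank ∂_1 = 8 − 7 = 1, and the invariant factors of ∂_1 are all 1, so H_0 = Z.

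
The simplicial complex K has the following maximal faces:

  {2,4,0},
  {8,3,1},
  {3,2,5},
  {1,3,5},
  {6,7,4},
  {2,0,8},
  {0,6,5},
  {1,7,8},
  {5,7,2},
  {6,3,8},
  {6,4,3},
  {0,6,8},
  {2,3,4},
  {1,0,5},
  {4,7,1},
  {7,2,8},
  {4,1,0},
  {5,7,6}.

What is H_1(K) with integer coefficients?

H_1 = Z^2.

Order the vertices as 0 < 1 < 2 < 3 < 4 < 5 < 6 < 7 < 8. Listing each simplex with vertices in this order, K has dimension 2 with simplices:

  0-simplices (9): [0], [1], [2], [3], [4], [5], [6], [7], [8]
  1-simplices (27): (27 of them)
  2-simplices (18): [0,1,4], [0,1,5], [0,2,4], [0,2,8], [0,5,6], [0,6,8], [1,3,5], [1,3,8], [1,4,7], [1,7,8], [2,3,4], [2,3,5], [2,5,7], [2,7,8], [3,4,6], [3,6,8], [4,6,7], [5,6,7]

giving chain groups C_0 ≅ Z^9, C_1 ≅ Z^27, C_2 ≅ Z^18.

Boundary ∂_1: C_1 → C_0 maps an edge to its endpoints' difference, ∂[p,q] = q − p. For instance
  ∂[4,7] = [7] − [4].
This gives a 9×27 integer matrix of rank 8; reducing to Smith normal form yields diagonal entries (1,1,1,1,1,1,1,1).

Boundary ∂_2: C_2 → C_1 sends each 2-simplex [p,q,r] to [q,r] − [p,r] + [p,q]. For instance
  ∂[2,3,5] = [3,5] − [2,5] + [2,3],
  ∂[0,2,8] = [2,8] − [0,8] + [0,2].
As a 27×18 matrix over Z this has rank 17, with invariant factors (1,1,1,1,1,1,1,1,1,1,1,1,1,1,1,1,1).

Computing H_k = (kernel of ∂_k) / (image of ∂_{k+1}):

  H_1: rank ker ∂_1 − rank ∂_2 = (27 − 8) − 17 = 2, and the invariant factors of ∂_2 are all 1, so H_1 ≅ Z^2.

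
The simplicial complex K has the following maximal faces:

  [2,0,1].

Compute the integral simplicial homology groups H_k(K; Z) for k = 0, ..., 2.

H_0 ≅ Z,  H_1 = 0,  H_2 = 0.

We work with the vertex ordering 0 < 1 < 2. The simplices of K, each written with vertices in increasing order, are:

  0-simplices (3): [0], [1], [2]
  1-simplices (3): [0,1], [0,2], [1,2]
  2-simplices (1): [0,1,2]

giving chain groups C_0 ≅ Z^3, C_1 ≅ Z^3, C_2 ≅ Z^1.

Boundary ∂_1: C_1 → C_0 maps an edge to its endpoints' difference, ∂[p,q] = q − p. For instance
  ∂[1,2] = [2] − [1].
The 3×3 boundary matrix has rank 2 and Smith normal form diag(1,1).

The boundary map ∂_2: C_2 → C_1 sends each 2-simplex [p,q,r] to [q,r] − [p,r] + [p,q]. For instance
  ∂[0,1,2] = [1,2] − [0,2] + [0,1].
This gives a 3×1 integer matrix of rank 1; reducing to Smith normal form yields diagonal entries (1).

Reading off H_k = ker ∂_k / im ∂_{k+1}:

  H_0: rank C_0 − rank ∂_1 = 3 − 2 = 1, and the invariant factors of ∂_1 are all 1, so H_0 ≅ Z.
  H_1: rank ker ∂_1 − rank ∂_2 = (3 − 2) − 1 = 0, and the invariant factors of ∂_2 are all 1, so H_1 ≅ 0.
  H_2: rank ker ∂_2 − rank ∂_3 = (1 − 1) − 0 = 0, and there is no ∂_3, so H_2 ≅ 0.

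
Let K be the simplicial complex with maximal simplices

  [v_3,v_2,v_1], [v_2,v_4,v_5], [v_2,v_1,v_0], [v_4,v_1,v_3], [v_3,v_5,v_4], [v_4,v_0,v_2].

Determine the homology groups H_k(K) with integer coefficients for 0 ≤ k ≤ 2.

Fix the vertex order v_0 < v_1 < v_2 < v_3 < v_4 < v_5 and write every simplex with vertices in increasing order. Then dim K = 2 and the simplices of K are:

  0-simplices (6): [v_0], [v_1], [v_2], [v_3], [v_4], [v_5]
  1-simplices (12): [v_0,v_1], [v_0,v_2], [v_0,v_4], [v_1,v_2], [v_1,v_3], [v_1,v_4], [v_2,v_3], [v_2,v_4], [v_2,v_5], [v_3,v_4], [v_3,v_5], [v_4,v_5]
  2-simplices (6): [v_0,v_1,v_2], [v_0,v_2,v_4], [v_1,v_2,v_3], [v_1,v_3,v_4], [v_2,v_4,v_5], [v_3,v_4,v_5]

so the chain groups are C_0 ≅ Z^6, C_1 ≅ Z^12, C_2 ≅ Z^6.

Boundary ∂_1: C_1 → C_0 sends each edge [p,q] (with p < q) to q − p.
This gives a 6×12 integer matrix of rank 5; reducing to Smith normal form yields diagonal entries (1,1,1,1,1).

Boundary ∂_2: C_2 → C_1 sends each 2-simplex [p,q,r] to [q,r] − [p,r] + [p,q]. For instance
  ∂[v_3,v_4,v_5] = [v_4,v_5] − [v_3,v_5] + [v_3,v_4],
  ∂[v_1,v_3,v_4] = [v_3,v_4] − [v_1,v_4] + [v_1,v_3].
As a 12×6 matrix over Z this has rank 6, with invariant factors (1,1,1,1,1,1).

From H_k ≅ ker(∂_k) / im(∂_{k+1}) we obtain:

  H_0: rank C_0 − rank ∂_1 = 6 − 5 = 1, and the invariant factors of ∂_1 are all 1, so H_0 ≅ Z.
  H_1: rank ker ∂_1 − rank ∂_2 = (12 − 5) − 6 = 1, and the invariant factors of ∂_2 are all 1, so H_1 ≅ Z.
  H_2: rank ker ∂_2 − rank ∂_3 = (6 − 6) − 0 = 0, and there is no ∂_3, so H_2 ≅ 0.

H_0 = Z,  H_1 = Z,  H_2 = 0.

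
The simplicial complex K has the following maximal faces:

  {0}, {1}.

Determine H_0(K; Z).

H_0 = Z^2.

We work with the vertex ordering 0 < 1. The simplices of K, each written with vertices in increasing order, are:

  0-simplices (2): [0], [1]

Hence C_0 ≅ Z^2.

Computing H_k = (kernel of ∂_k) / (image of ∂_{k+1}):

  H_0: rank C_0 − rank ∂_1 = 2 − 0 = 2, and there is no ∂_1, so H_0 = Z^2.

(K is a triangulation of a set of 2 points.)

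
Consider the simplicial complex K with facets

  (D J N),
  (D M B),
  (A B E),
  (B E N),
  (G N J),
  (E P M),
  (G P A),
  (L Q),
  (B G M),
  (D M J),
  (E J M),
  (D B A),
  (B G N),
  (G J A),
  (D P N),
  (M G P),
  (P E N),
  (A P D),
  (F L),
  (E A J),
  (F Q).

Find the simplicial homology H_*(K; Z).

H_0 = Z^2,  H_1 = Z^3,  H_2 = Z.

K has 12 vertices, 30 edges, 18 triangles.
rank ∂_0 = 0, rank ∂_1 = 10 ⇒ b_0 = 12 − 0 − 10 = 2; all invariant factors of ∂_1 are 1 so no torsion. So H_0 = Z^2.
rank ∂_1 = 10, rank ∂_2 = 17 ⇒ b_1 = 30 − 10 − 17 = 3; all invariant factors of ∂_2 are 1 so no torsion. So H_1 = Z^3.
rank ∂_2 = 17, rank ∂_3 = 0 ⇒ b_2 = 18 − 17 − 0 = 1. So H_2 = Z.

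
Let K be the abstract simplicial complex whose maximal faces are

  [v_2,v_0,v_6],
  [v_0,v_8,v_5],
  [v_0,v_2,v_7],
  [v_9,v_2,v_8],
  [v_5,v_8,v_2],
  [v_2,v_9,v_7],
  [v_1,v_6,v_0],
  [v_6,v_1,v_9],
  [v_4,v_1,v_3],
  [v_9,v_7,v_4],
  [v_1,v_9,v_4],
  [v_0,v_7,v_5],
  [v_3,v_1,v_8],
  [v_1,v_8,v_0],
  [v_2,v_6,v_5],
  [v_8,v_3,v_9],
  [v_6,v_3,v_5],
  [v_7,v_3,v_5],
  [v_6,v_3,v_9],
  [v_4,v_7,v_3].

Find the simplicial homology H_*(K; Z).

H_0 = Z,  H_1 = Z × Z/2,  H_2 = 0.

We work with the vertex ordering v_0 < v_1 < v_2 < v_3 < v_4 < v_5 < v_6 < v_7 < v_8 < v_9. The simplices of K, each written with vertices in increasing order, are:

  0-simplices (10): [v_0], [v_1], [v_2], [v_3], [v_4], [v_5], [v_6], [v_7], [v_8], [v_9]
  1-simplices (30): (30 of them)
  2-simplices (20): (20 of them)

Hence C_0 ≅ Z^10, C_1 ≅ Z^30, C_2 ≅ Z^20.

Boundary ∂_1: C_1 → C_0 maps an edge to its endpoints' difference, ∂[p,q] = q − p. For instance
  ∂[v_5,v_6] = [v_6] − [v_5].
The resulting 10×30 matrix has rank 9, and its Smith normal form has invariant factors (1,1,1,1,1,1,1,1,1).

Boundary ∂_2: C_2 → C_1 sends each 2-simplex [p,q,r] to [q,r] − [p,r] + [p,q]. For instance
  ∂[v_3,v_5,v_6] = [v_5,v_6] − [v_3,v_6] + [v_3,v_5],
  ∂[v_2,v_7,v_9] = [v_7,v_9] − [v_2,v_9] + [v_2,v_7].
The 30×20 boundary matrix has rank 20 and Smith normal form diag(1,1,1,1,1,1,1,1,1,1,1,1,1,1,1,1,1,1,1,2).

Now H_k = ker ∂_k / im ∂_{k+1}, so:

  H_0: rank C_0 − rank ∂_1 = 10 − 9 = 1, and the invariant factors of ∂_1 are all 1, so H_0 = Z.
  H_1: rank ker ∂_1 − rank ∂_2 = (30 − 9) − 20 = 1, and ∂_2 has invariant factor 2 > 1, so H_1 = Z × Z/2.
  H_2: rank ker ∂_2 − rank ∂_3 = (20 − 20) − 0 = 0, and there is no ∂_3, so H_2 = 0.

(K is a triangulation of the Klein bottle.)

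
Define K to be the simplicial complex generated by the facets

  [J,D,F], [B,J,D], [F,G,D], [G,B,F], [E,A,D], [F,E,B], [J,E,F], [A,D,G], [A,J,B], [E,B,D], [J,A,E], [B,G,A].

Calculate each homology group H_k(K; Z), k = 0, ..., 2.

K has 7 vertices, 18 edges, 12 triangles.
rank ∂_0 = 0, rank ∂_1 = 6 ⇒ b_0 = 7 − 0 − 6 = 1; all invariant factors of ∂_1 are 1 so no torsion. So H_0 = Z.
rank ∂_1 = 6, rank ∂_2 = 12 ⇒ b_1 = 18 − 6 − 12 = 0; ∂_2 has invariant factor(s) [2] giving torsion. So H_1 = Z/2Z.
rank ∂_2 = 12, rank ∂_3 = 0 ⇒ b_2 = 12 − 12 − 0 = 0. So H_2 = 0.

H_0 = Z,  H_1 = Z/2Z,  H_2 = 0.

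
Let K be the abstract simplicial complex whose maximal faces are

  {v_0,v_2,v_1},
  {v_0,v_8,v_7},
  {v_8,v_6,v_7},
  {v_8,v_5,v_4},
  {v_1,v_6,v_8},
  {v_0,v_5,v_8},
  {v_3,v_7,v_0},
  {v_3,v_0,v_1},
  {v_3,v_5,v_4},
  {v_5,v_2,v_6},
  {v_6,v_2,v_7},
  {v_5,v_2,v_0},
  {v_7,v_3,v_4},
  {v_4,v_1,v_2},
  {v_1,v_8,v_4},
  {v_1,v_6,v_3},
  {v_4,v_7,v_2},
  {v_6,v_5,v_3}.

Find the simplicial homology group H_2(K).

K has 9 vertices, 27 edges, 18 triangles.
rank ∂_2 = 17, rank ∂_3 = 0 ⇒ b_2 = 18 − 17 − 0 = 1. So H_2 = Z.

H_2 ≅ Z.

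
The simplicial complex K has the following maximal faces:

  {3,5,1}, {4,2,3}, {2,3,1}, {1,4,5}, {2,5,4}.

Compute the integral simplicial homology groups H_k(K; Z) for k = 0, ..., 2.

Order the vertices as 1 < 2 < 3 < 4 < 5. Listing each simplex with vertices in this order, K has dimension 2 with simplices:

  0-simplices (5): [1], [2], [3], [4], [5]
  1-simplices (10): [1,2], [1,3], [1,4], [1,5], [2,3], [2,4], [2,5], [3,4], [3,5], [4,5]
  2-simplices (5): [1,2,3], [1,3,5], [1,4,5], [2,3,4], [2,4,5]

Hence C_0 ≅ Z^5, C_1 ≅ Z^10, C_2 ≅ Z^5.

∂_1: C_1 → C_0 maps an edge to its endpoints' difference, ∂[p,q] = q − p.
This gives a 5×10 integer matrix of rank 4; reducing to Smith normal form yields diagonal entries (1,1,1,1).

The boundary map ∂_2: C_2 → C_1 acts by ∂[p,q,r] = [q,r] − [p,r] + [p,q]. For instance
  ∂[1,4,5] = [4,5] − [1,5] + [1,4],
  ∂[2,3,4] = [3,4] − [2,4] + [2,3].
This gives a 10×5 integer matrix of rank 5; reducing to Smith normal form yields diagonal entries (1,1,1,1,1).

Now H_k = ker ∂_k / im ∂_{k+1}, so:

  H_0: rank C_0 − rank ∂_1 = 5 − 4 = 1, and the invariant factors of ∂_1 are all 1, so H_0 = Z.
  H_1: rank ker ∂_1 − rank ∂_2 = (10 − 4) − 5 = 1, and the invariant factors of ∂_2 are all 1, so H_1 = Z.
  H_2: rank ker ∂_2 − rank ∂_3 = (5 − 5) − 0 = 0, and there is no ∂_3, so H_2 = 0.

As a check, the Euler characteristic is 5 − 10 + 5 = 0, which agrees with 1 − 1 + 0 = 0.

H_0 = Z,  H_1 = Z,  H_2 = 0.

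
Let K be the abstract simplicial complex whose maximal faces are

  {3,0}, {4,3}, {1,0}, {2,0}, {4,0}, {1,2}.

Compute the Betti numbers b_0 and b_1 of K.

b_0 = 1, b_1 = 2.

K has 5 vertices, 6 edges.
rank ∂_0 = 0, rank ∂_1 = 4 ⇒ b_0 = 5 − 0 − 4 = 1; all invariant factors of ∂_1 are 1 so no torsion. So H_0 = Z.
rank ∂_1 = 4, rank ∂_2 = 0 ⇒ b_1 = 6 − 4 − 0 = 2. So H_1 = Z^2.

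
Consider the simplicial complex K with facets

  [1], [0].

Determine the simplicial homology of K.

We work with the vertex ordering 0 < 1. The simplices of K, each written with vertices in increasing order, are:

  0-simplices (2): [0], [1]

Hence C_0 ≅ Z^2.

From H_k ≅ ker(∂_k) / im(∂_{k+1}) we obtain:

  H_0: rank C_0 − rank ∂_1 = 2 − 0 = 2, and there is no ∂_1, so H_0 ≅ Z^2.

(K is a triangulation of a set of 2 points.)

H_0 = Z^2.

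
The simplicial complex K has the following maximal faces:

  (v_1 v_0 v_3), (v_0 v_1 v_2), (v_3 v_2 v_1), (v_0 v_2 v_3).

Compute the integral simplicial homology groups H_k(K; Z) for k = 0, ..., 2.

H_0 ≅ Z,  H_1 = 0,  H_2 ≅ Z.

Order the vertices as v_0 < v_1 < v_2 < v_3. Listing each simplex with vertices in this order, K has dimension 2 with simplices:

  0-simplices (4): [v_0], [v_1], [v_2], [v_3]
  1-simplices (6): [v_0,v_1], [v_0,v_2], [v_0,v_3], [v_1,v_2], [v_1,v_3], [v_2,v_3]
  2-simplices (4): [v_0,v_1,v_2], [v_0,v_1,v_3], [v_0,v_2,v_3], [v_1,v_2,v_3]

Hence C_0 ≅ Z^4, C_1 ≅ Z^6, C_2 ≅ Z^4.

Boundary ∂_1: C_1 → C_0 sends each edge [p,q] (with p < q) to q − p.
This gives a 4×6 integer matrix of rank 3; reducing to Smith normal form yields diagonal entries (1,1,1).

Boundary ∂_2: C_2 → C_1 maps a triangle to the signed sum of its edges. For instance
  ∂[v_0,v_1,v_3] = [v_1,v_3] − [v_0,v_3] + [v_0,v_1],
  ∂[v_0,v_1,v_2] = [v_1,v_2] − [v_0,v_2] + [v_0,v_1].
The 6×4 boundary matrix has rank 3 and Smith normal form diag(1,1,1).

From H_k ≅ ker(∂_k) / im(∂_{k+1}) we obtain:

  H_0: rank C_0 − rank ∂_1 = 4 − 3 = 1, and the invariant factors of ∂_1 are all 1, so H_0 = Z.
  H_1: rank ker ∂_1 − rank ∂_2 = (6 − 3) − 3 = 0, and the invariant factors of ∂_2 are all 1, so H_1 = 0.
  H_2: rank ker ∂_2 − rank ∂_3 = (4 − 3) − 0 = 1, and there is no ∂_3, so H_2 = Z.

As a check, the Euler characteristic is 4 − 6 + 4 = 2, which agrees with 1 − 0 + 1 = 2.
(K is a triangulation of the 2-sphere S^2.)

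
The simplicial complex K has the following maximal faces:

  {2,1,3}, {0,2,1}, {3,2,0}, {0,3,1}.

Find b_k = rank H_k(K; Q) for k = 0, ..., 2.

b_0 = 1, b_1 = 0, b_2 = 1.

We work with the vertex ordering 0 < 1 < 2 < 3. The simplices of K, each written with vertices in increasing order, are:

  0-simplices (4): [0], [1], [2], [3]
  1-simplices (6): [0,1], [0,2], [0,3], [1,2], [1,3], [2,3]
  2-simplices (4): [0,1,2], [0,1,3], [0,2,3], [1,2,3]

Hence C_0 ≅ Z^4, C_1 ≅ Z^6, C_2 ≅ Z^4.

The boundary map ∂_1: C_1 → C_0 is given by ∂[p,q] = [q] − [p].
The 4×6 boundary matrix has rank 3 and Smith normal form diag(1,1,1).

The boundary map ∂_2: C_2 → C_1 acts by ∂[p,q,r] = [q,r] − [p,r] + [p,q]. For instance
  ∂[0,1,2] = [1,2] − [0,2] + [0,1],
  ∂[0,2,3] = [2,3] − [0,3] + [0,2].
The 6×4 boundary matrix has rank 3 and Smith normal form diag(1,1,1).

From H_k ≅ ker(∂_k) / im(∂_{k+1}) we obtain:

  H_0: rank C_0 − rank ∂_1 = 4 − 3 = 1, and the invariant factors of ∂_1 are all 1, so H_0 ≅ Z.
  H_1: rank ker ∂_1 − rank ∂_2 = (6 − 3) − 3 = 0, and the invariant factors of ∂_2 are all 1, so H_1 ≅ 0.
  H_2: rank ker ∂_2 − rank ∂_3 = (4 − 3) − 0 = 1, and there is no ∂_3, so H_2 ≅ Z.

As a check, the Euler characteristic is 4 − 6 + 4 = 2, which agrees with 1 − 0 + 1 = 2.

Hence the Betti numbers are b_0 = 1, b_1 = 0, b_2 = 1.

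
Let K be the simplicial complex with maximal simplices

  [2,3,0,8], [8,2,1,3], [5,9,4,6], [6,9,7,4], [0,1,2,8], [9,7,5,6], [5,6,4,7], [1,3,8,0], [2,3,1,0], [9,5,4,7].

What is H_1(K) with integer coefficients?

Fix the vertex order 0 < 1 < 2 < 3 < 4 < 5 < 6 < 7 < 8 < 9 and write every simplex with vertices in increasing order. Then dim K = 3 and the simplices of K are:

  0-simplices (10): [0], [1], [2], [3], [4], [5], [6], [7], [8], [9]
  1-simplices (20): [0,1], [0,2], [0,3], [0,8], [1,2], [1,3], [1,8], [2,3], [2,8], [3,8], [4,5], [4,6], [4,7], [4,9], [5,6], [5,7], [5,9], [6,7], [6,9], [7,9]
  2-simplices (20): (20 of them)
  3-simplices (10): [0,1,2,3], [0,1,2,8], [0,1,3,8], [0,2,3,8], [1,2,3,8], [4,5,6,7], [4,5,6,9], [4,5,7,9], [4,6,7,9], [5,6,7,9]

so the chain groups are C_0 ≅ Z^10, C_1 ≅ Z^20, C_2 ≅ Z^20, C_3 ≅ Z^10.

∂_1: C_1 → C_0 sends each edge [p,q] (with p < q) to q − p. For instance
  ∂[5,6] = [6] − [5].
As a 10×20 matrix over Z this has rank 8, with invariant factors (1,1,1,1,1,1,1,1).

∂_2: C_2 → C_1 acts by ∂[p,q,r] = [q,r] − [p,r] + [p,q]. For instance
  ∂[5,7,9] = [7,9] − [5,9] + [5,7],
  ∂[4,6,7] = [6,7] − [4,7] + [4,6].
The resulting 20×20 matrix has rank 12, and its Smith normal form has invariant factors (1,1,1,1,1,1,1,1,1,1,1,1).

Boundary ∂_3: C_3 → C_2 sends each 3-simplex σ to the alternating sum Σ_i (−1)^i (σ with its i-th vertex removed). For instance
  ∂[4,6,7,9] = [6,7,9] − [4,7,9] + [4,6,9] − [4,6,7],
  ∂[0,1,2,3] = [1,2,3] − [0,2,3] + [0,1,3] − [0,1,2].
The 20×10 boundary matrix has rank 8 and Smith normal form diag(1,1,1,1,1,1,1,1).

From H_k ≅ ker(∂_k) / im(∂_{k+1}) we obtain:

  H_1: rank ker ∂_1 − rank ∂_2 = (20 − 8) − 12 = 0, and the invariant factors of ∂_2 are all 1, so H_1 ≅ 0.

H_1 ≅ 0.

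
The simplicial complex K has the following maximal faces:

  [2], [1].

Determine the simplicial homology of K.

H_0 = Z^2.

K has 2 vertices.
rank ∂_0 = 0, rank ∂_1 = 0 ⇒ b_0 = 2 − 0 − 0 = 2. So H_0 = Z^2.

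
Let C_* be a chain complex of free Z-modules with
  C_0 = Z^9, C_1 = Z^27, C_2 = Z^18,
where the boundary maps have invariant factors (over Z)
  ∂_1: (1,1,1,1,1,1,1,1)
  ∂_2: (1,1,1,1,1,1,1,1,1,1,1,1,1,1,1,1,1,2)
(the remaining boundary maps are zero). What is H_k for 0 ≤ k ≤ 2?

H_0 ≅ Z,  H_1 ≅ Z ⊕ Z/2,  H_2 = 0.

H_0: b_0 = 9 − 0 − 8 = 1; torsion from ∂_1 factors > 1: none. So H_0 ≅ Z.
H_1: b_1 = 27 − 8 − 18 = 1; torsion from ∂_2 factors > 1: [2]. So H_1 ≅ Z ⊕ Z/2.
H_2: b_2 = 18 − 18 − 0 = 0; torsion from ∂_3 factors > 1: none. So H_2 ≅ 0.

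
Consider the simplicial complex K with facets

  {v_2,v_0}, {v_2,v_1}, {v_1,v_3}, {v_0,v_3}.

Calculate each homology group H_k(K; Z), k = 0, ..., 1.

H_0 = Z,  H_1 = Z.

We work with the vertex ordering v_0 < v_1 < v_2 < v_3. The simplices of K, each written with vertices in increasing order, are:

  0-simplices (4): [v_0], [v_1], [v_2], [v_3]
  1-simplices (4): [v_0,v_2], [v_0,v_3], [v_1,v_2], [v_1,v_3]

so the chain groups are C_0 ≅ Z^4, C_1 ≅ Z^4.

Boundary ∂_1: C_1 → C_0 maps an edge to its endpoints' difference, ∂[p,q] = q − p. For instance
  ∂[v_0,v_3] = [v_3] − [v_0].
The resulting 4×4 matrix has rank 3, and its Smith normal form has invariant factors (1,1,1).

Now H_k = ker ∂_k / im ∂_{k+1}, so:

  H_0: rank C_0 − rank ∂_1 = 4 − 3 = 1, and the invariant factors of ∂_1 are all 1, so H_0 ≅ Z.
  H_1: rank ker ∂_1 − rank ∂_2 = (4 − 3) − 0 = 1, and there is no ∂_2, so H_1 ≅ Z.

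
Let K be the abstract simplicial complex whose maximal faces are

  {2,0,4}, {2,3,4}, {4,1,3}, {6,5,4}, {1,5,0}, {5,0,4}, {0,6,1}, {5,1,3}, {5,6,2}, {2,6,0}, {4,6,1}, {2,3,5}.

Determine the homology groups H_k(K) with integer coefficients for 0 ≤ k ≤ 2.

Fix the vertex order 0 < 1 < 2 < 3 < 4 < 5 < 6 and write every simplex with vertices in increasing order. Then dim K = 2 and the simplices of K are:

  0-simplices (7): [0], [1], [2], [3], [4], [5], [6]
  1-simplices (18): [0,1], [0,2], [0,4], [0,5], [0,6], [1,3], [1,4], [1,5], [1,6], [2,3], [2,4], [2,5], [2,6], [3,4], [3,5], [4,5], [4,6], [5,6]
  2-simplices (12): [0,1,5], [0,1,6], [0,2,4], [0,2,6], [0,4,5], [1,3,4], [1,3,5], [1,4,6], [2,3,4], [2,3,5], [2,5,6], [4,5,6]

so the chain groups are C_0 ≅ Z^7, C_1 ≅ Z^18, C_2 ≅ Z^12.

Boundary ∂_1: C_1 → C_0 maps an edge to its endpoints' difference, ∂[p,q] = q − p. For instance
  ∂[5,6] = [6] − [5].
As a 7×18 matrix over Z this has rank 6, with invariant factors (1,1,1,1,1,1).

The boundary map ∂_2: C_2 → C_1 acts by ∂[p,q,r] = [q,r] − [p,r] + [p,q]. For instance
  ∂[1,4,6] = [4,6] − [1,6] + [1,4],
  ∂[0,2,6] = [2,6] − [0,6] + [0,2].
The 18×12 boundary matrix has rank 12 and Smith normal form diag(1,1,1,1,1,1,1,1,1,1,1,2).

From H_k ≅ ker(∂_k) / im(∂_{k+1}) we obtain:

  H_0: rank C_0 − rank ∂_1 = 7 − 6 = 1, and the invariant factors of ∂_1 are all 1, so H_0 = Z.
  H_1: rank ker ∂_1 − rank ∂_2 = (18 − 6) − 12 = 0, and ∂_2 has invariant factor 2 > 1, so H_1 = Z_2.
  H_2: rank ker ∂_2 − rank ∂_3 = (12 − 12) − 0 = 0, and there is no ∂_3, so H_2 = 0.

H_0 = Z,  H_1 = Z_2,  H_2 = 0.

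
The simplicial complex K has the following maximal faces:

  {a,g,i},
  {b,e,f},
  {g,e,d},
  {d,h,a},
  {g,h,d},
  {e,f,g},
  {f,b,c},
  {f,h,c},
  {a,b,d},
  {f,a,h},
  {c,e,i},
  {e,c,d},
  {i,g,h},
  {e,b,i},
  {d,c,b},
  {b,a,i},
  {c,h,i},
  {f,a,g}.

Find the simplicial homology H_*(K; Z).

H_0 ≅ Z,  H_1 ≅ Z ⊕ Z/2,  H_2 = 0.

K has 9 vertices, 27 edges, 18 triangles.
rank ∂_0 = 0, rank ∂_1 = 8 ⇒ b_0 = 9 − 0 − 8 = 1; all invariant factors of ∂_1 are 1 so no torsion. So H_0 ≅ Z.
rank ∂_1 = 8, rank ∂_2 = 18 ⇒ b_1 = 27 − 8 − 18 = 1; ∂_2 has invariant factor(s) [2] giving torsion. So H_1 ≅ Z ⊕ Z/2.
rank ∂_2 = 18, rank ∂_3 = 0 ⇒ b_2 = 18 − 18 − 0 = 0. So H_2 ≅ 0.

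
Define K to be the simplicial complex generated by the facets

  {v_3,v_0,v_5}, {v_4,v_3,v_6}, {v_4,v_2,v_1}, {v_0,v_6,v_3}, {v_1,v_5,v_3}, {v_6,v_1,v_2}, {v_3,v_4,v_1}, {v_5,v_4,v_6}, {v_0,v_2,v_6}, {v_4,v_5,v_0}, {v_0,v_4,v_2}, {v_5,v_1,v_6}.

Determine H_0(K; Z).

We work with the vertex ordering v_0 < v_1 < v_2 < v_3 < v_4 < v_5 < v_6. The simplices of K, each written with vertices in increasing order, are:

  0-simplices (7): [v_0], [v_1], [v_2], [v_3], [v_4], [v_5], [v_6]
  1-simplices (18): (18 of them)
  2-simplices (12): (12 of them)

so the chain groups are C_0 ≅ Z^7, C_1 ≅ Z^18, C_2 ≅ Z^12.

∂_1: C_1 → C_0 maps an edge to its endpoints' difference, ∂[p,q] = q − p.
As a 7×18 matrix over Z this has rank 6, with invariant factors (1,1,1,1,1,1).

∂_2: C_2 → C_1 acts by ∂[p,q,r] = [q,r] − [p,r] + [p,q]. For instance
  ∂[v_4,v_5,v_6] = [v_5,v_6] − [v_4,v_6] + [v_4,v_5],
  ∂[v_1,v_3,v_4] = [v_3,v_4] − [v_1,v_4] + [v_1,v_3].
As a 18×12 matrix over Z this has rank 12, with invariant factors (1,1,1,1,1,1,1,1,1,1,1,2).

Reading off H_k = ker ∂_k / im ∂_{k+1}:

  H_0: rank C_0 − rank ∂_1 = 7 − 6 = 1, and the invariant factors of ∂_1 are all 1, so H_0 ≅ Z.

H_0 = Z.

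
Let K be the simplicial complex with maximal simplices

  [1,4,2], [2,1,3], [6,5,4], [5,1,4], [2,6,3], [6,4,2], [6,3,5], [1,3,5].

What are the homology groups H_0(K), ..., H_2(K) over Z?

H_0 = Z,  H_1 = 0,  H_2 = Z.

Fix the vertex order 1 < 2 < 3 < 4 < 5 < 6 and write every simplex with vertices in increasing order. Then dim K = 2 and the simplices of K are:

  0-simplices (6): [1], [2], [3], [4], [5], [6]
  1-simplices (12): [1,2], [1,3], [1,4], [1,5], [2,3], [2,4], [2,6], [3,5], [3,6], [4,5], [4,6], [5,6]
  2-simplices (8): [1,2,3], [1,2,4], [1,3,5], [1,4,5], [2,3,6], [2,4,6], [3,5,6], [4,5,6]

Hence C_0 ≅ Z^6, C_1 ≅ Z^12, C_2 ≅ Z^8.

The boundary map ∂_1: C_1 → C_0 sends each edge [p,q] (with p < q) to q − p.
As a 6×12 matrix over Z this has rank 5, with invariant factors (1,1,1,1,1).

The boundary map ∂_2: C_2 → C_1 sends each 2-simplex [p,q,r] to [q,r] − [p,r] + [p,q]. For instance
  ∂[1,2,3] = [2,3] − [1,3] + [1,2],
  ∂[4,5,6] = [5,6] − [4,6] + [4,5].
This gives a 12×8 integer matrix of rank 7; reducing to Smith normal form yields diagonal entries (1,1,1,1,1,1,1).

From H_k ≅ ker(∂_k) / im(∂_{k+1}) we obtain:

  H_0: rank C_0 − rank ∂_1 = 6 − 5 = 1, and the invariant factors of ∂_1 are all 1, so H_0 = Z.
  H_1: rank ker ∂_1 − rank ∂_2 = (12 − 5) − 7 = 0, and the invariant factors of ∂_2 are all 1, so H_1 = 0.
  H_2: rank ker ∂_2 − rank ∂_3 = (8 − 7) − 0 = 1, and there is no ∂_3, so H_2 = Z.

As a check, the Euler characteristic is 6 − 12 + 8 = 2, which agrees with 1 − 0 + 1 = 2.
(K is a triangulation of the 2-sphere S^2.)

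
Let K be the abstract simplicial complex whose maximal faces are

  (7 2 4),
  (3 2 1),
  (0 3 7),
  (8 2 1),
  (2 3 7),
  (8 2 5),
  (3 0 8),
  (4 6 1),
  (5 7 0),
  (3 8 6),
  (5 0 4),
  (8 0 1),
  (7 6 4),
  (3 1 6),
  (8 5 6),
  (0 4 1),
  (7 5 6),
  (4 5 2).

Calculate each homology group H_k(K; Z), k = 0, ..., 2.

Order the vertices as 0 < 1 < 2 < 3 < 4 < 5 < 6 < 7 < 8. Listing each simplex with vertices in this order, K has dimension 2 with simplices:

  0-simplices (9): [0], [1], [2], [3], [4], [5], [6], [7], [8]
  1-simplices (27): (27 of them)
  2-simplices (18): [0,1,4], [0,1,8], [0,3,7], [0,3,8], [0,4,5], [0,5,7], [1,2,3], [1,2,8], [1,3,6], [1,4,6], [2,3,7], [2,4,5], [2,4,7], [2,5,8], [3,6,8], [4,6,7], [5,6,7], [5,6,8]

Hence C_0 ≅ Z^9, C_1 ≅ Z^27, C_2 ≅ Z^18.

Boundary ∂_1: C_1 → C_0 is given by ∂[p,q] = [q] − [p]. For instance
  ∂[4,7] = [7] − [4].
This gives a 9×27 integer matrix of rank 8; reducing to Smith normal form yields diagonal entries (1,1,1,1,1,1,1,1).

The boundary map ∂_2: C_2 → C_1 maps a triangle to the signed sum of its edges. For instance
  ∂[1,2,8] = [2,8] − [1,8] + [1,2],
  ∂[1,2,3] = [2,3] − [1,3] + [1,2].
The resulting 27×18 matrix has rank 18, and its Smith normal form has invariant factors (1,1,1,1,1,1,1,1,1,1,1,1,1,1,1,1,1,2).

Reading off H_k = ker ∂_k / im ∂_{k+1}:

  H_0: rank C_0 − rank ∂_1 = 9 − 8 = 1, and the invariant factors of ∂_1 are all 1, so H_0 ≅ Z.
  H_1: rank ker ∂_1 − rank ∂_2 = (27 − 8) − 18 = 1, and ∂_2 has invariant factor 2 > 1, so H_1 ≅ Z ⊕ Z/2Z.
  H_2: rank ker ∂_2 − rank ∂_3 = (18 − 18) − 0 = 0, and there is no ∂_3, so H_2 ≅ 0.

As a check, the Euler characteristic is 9 − 27 + 18 = 0, which agrees with 1 − 1 + 0 = 0.
(K is a triangulation of the Klein bottle.)

H_0 ≅ Z,  H_1 ≅ Z ⊕ Z/2Z,  H_2 = 0.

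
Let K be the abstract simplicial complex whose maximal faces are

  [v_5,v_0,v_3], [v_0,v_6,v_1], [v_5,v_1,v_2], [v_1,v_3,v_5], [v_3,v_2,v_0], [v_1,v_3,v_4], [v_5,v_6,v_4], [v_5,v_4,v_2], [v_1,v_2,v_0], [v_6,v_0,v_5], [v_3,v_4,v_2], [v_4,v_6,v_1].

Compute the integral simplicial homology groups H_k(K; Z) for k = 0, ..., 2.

H_0 = Z,  H_1 = Z/2,  H_2 = 0.

K has 7 vertices, 18 edges, 12 triangles.
rank ∂_0 = 0, rank ∂_1 = 6 ⇒ b_0 = 7 − 0 − 6 = 1; all invariant factors of ∂_1 are 1 so no torsion. So H_0 = Z.
rank ∂_1 = 6, rank ∂_2 = 12 ⇒ b_1 = 18 − 6 − 12 = 0; ∂_2 has invariant factor(s) [2] giving torsion. So H_1 = Z/2.
rank ∂_2 = 12, rank ∂_3 = 0 ⇒ b_2 = 12 − 12 − 0 = 0. So H_2 = 0.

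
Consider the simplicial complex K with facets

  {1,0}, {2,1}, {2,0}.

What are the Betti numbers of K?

Fix the vertex order 0 < 1 < 2 and write every simplex with vertices in increasing order. Then dim K = 1 and the simplices of K are:

  0-simplices (3): [0], [1], [2]
  1-simplices (3): [0,1], [0,2], [1,2]

giving chain groups C_0 ≅ Z^3, C_1 ≅ Z^3.

∂_1: C_1 → C_0 is given by ∂[p,q] = [q] − [p]. For instance
  ∂[0,1] = [1] − [0].
This gives a 3×3 integer matrix of rank 2; reducing to Smith normal form yields diagonal entries (1,1).

From H_k ≅ ker(∂_k) / im(∂_{k+1}) we obtain:

  H_0: rank C_0 − rank ∂_1 = 3 − 2 = 1, and the invariant factors of ∂_1 are all 1, so H_0 = Z.
  H_1: rank ker ∂_1 − rank ∂_2 = (3 − 2) − 0 = 1, and there is no ∂_2, so H_1 = Z.

As a check, the Euler characteristic is 3 − 3 = 0, which agrees with 1 − 1 = 0.

Hence the Betti numbers are b_0 = 1, b_1 = 1.

b_0 = 1, b_1 = 1.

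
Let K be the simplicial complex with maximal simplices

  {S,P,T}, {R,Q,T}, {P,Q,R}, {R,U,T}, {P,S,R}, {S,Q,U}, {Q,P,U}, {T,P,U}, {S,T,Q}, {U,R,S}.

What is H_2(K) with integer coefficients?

Order the vertices as P < Q < R < S < T < U. Listing each simplex with vertices in this order, K has dimension 2 with simplices:

  0-simplices (6): P, Q, R, S, T, U
  1-simplices (15): PQ, PR, PS, PT, PU, QR, QS, QT, QU, RS, RT, RU, ST, SU, TU
  2-simplices (10): PQR, PQU, PRS, PST, PTU, QRT, QST, QSU, RSU, RTU

Hence C_0 ≅ Z^6, C_1 ≅ Z^15, C_2 ≅ Z^10.

∂_1: C_1 → C_0 maps an edge to its endpoints' difference, ∂[p,q] = q − p. For instance
  ∂PT = T − P.
The 6×15 boundary matrix has rank 5 and Smith normal form diag(1,1,1,1,1).

The boundary map ∂_2: C_2 → C_1 sends each 2-simplex [p,q,r] to [q,r] − [p,r] + [p,q]. For instance
  ∂QST = ST − QT + QS,
  ∂PTU = TU − PU + PT.
This gives a 15×10 integer matrix of rank 10; reducing to Smith normal form yields diagonal entries (1,1,1,1,1,1,1,1,1,2).

Computing H_k = (kernel of ∂_k) / (image of ∂_{k+1}):

  H_2: rank ker ∂_2 − rank ∂_3 = (10 − 10) − 0 = 0, and there is no ∂_3, so H_2 ≅ 0.

H_2 ≅ 0.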